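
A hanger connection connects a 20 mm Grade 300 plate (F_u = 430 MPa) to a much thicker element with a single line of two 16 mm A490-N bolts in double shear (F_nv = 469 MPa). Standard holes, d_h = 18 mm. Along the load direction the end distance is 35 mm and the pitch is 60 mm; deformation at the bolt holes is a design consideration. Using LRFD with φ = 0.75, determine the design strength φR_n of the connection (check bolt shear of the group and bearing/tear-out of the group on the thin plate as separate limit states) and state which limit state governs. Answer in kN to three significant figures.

Bolt shear: A_b = π·16²/4 = 201.1 mm²; R_n = 469 × 201.1 × 2 × 2 / 1000 = 377.2 kN → 0.75 × 377.2 = 283 kN.
Bearing (1.2 l_c t F_u ≤ 2.4 d t F_u): upper limit = 2.4·16·20·430 / 1000 = 330.2 kN.
  Edge l_c = 35 − 18/2 = 26 → r_n = 268.3 kN; interior l_c = 60 − 18 = 42 → r_n = 330.2 kN.
  R_n,bearing = 1·268.3 + 1·330.2 = 598.6 kN → 0.75 × 598.6 = 449 kN.
Bolt shear governs: 283 kN.

283 kN (bolt shear governs)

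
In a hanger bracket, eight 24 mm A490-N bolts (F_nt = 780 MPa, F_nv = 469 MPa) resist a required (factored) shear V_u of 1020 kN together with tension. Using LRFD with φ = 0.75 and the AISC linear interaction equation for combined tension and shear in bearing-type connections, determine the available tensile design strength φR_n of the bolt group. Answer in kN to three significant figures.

A_b = π·24²/4 = 452.4 mm²; f_rv = 1020 × 1000 / (8 × 452.4) = 281.8 MPa.
F'_nt = 1.3 F_nt − (F_nt / φF_nv) f_rv = 1.3·780 − (780/(0.75·469))·281.8 = 389 MPa, capped at F_nt → F'_nt = 389 MPa.
R_n = F'_nt · A_b · n = 389 × 452.4 × 8 / 1000 = 1408 kN.
Design strength φR_n = 0.75 × 1408 = 1060 kN.

1060 kN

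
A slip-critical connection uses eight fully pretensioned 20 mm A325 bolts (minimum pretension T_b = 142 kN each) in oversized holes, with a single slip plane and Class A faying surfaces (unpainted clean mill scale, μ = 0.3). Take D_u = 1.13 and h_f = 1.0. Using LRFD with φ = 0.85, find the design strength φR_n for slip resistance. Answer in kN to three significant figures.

327 kN

R_n = μ · D_u · h_f · T_b · n_s · n_b = 0.3 × 1.13 × 1.0 × 142 × 1 × 8 = 385.1 kN.
Design strength φR_n = 0.85 × 385.1 = 327 kN.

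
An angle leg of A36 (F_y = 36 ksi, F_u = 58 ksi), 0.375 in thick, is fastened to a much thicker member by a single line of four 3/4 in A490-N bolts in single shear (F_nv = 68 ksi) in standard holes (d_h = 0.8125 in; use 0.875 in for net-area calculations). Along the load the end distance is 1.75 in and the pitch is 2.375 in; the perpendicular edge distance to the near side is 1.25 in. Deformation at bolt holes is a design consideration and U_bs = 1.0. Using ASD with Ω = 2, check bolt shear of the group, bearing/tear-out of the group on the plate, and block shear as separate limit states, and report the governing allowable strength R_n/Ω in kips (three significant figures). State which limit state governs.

44.8 kips (block shear governs)

Bolt shear: A_b = π·0.75²/4 = 0.4418 in²; R_n = 68 × 0.4418 × 4 × 1 = 120.2 kips → 120.2 / 2 = 60.1 kips.
Bearing: edge l_c = 1.344, r_n = 35.07 kips; interior l_c = 1.562, r_n = 39.15 kips; R_n = 35.07 + 3·39.15 = 152.5 kips → 76.3 kips.
Block shear: A_gv = 3.328, A_nv = 2.18, A_nt = 0.3047 in²; R_n = min(0.6F_uA_nv, 0.6F_yA_gv) + U_bs·F_u·A_nt = 89.56 kips → 44.8 kips.
Block shear governs: 44.8 kips.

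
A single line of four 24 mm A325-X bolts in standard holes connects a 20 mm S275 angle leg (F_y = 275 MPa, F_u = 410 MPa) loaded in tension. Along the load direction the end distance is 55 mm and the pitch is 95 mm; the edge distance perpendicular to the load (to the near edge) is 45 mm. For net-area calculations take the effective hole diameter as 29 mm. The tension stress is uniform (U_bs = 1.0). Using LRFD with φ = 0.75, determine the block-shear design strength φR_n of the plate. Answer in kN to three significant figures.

1030 kN

Shear plane L_v = 55 + 3·95 = 340 mm; A_gv = 340 × 20 = 6800 mm².
A_nv = (340 − 3.5·29) × 20 = 4770 mm².
A_nt = (45 − 0.5·29) × 20 = 610 mm².
0.6 F_u A_nv = 1173 kN; 0.6 F_y A_gv = 1122 kN → shear yielding governs the shear term.
R_n = 1122 + 1.0 × 410 × 610 / 1000 = 1372 kN.
Design strength φR_n = 0.75 × 1372 = 1030 kN.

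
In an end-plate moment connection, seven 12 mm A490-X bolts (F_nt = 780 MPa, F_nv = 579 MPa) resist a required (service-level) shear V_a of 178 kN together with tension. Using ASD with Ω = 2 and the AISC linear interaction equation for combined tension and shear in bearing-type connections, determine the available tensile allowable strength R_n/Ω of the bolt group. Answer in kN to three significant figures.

162 kN

A_b = π·12²/4 = 113.1 mm²; f_rv = 178 × 1000 / (7 × 113.1) = 224.8 MPa.
F'_nt = 1.3 F_nt − (Ω F_nt / F_nv) f_rv = 1.3·780 − (2·780/579)·224.8 = 408.2 MPa, capped at F_nt → F'_nt = 408.2 MPa.
R_n = F'_nt · A_b · n = 408.2 × 113.1 × 7 / 1000 = 323.2 kN.
Allowable strength R_n/Ω = 323.2 / 2 = 162 kN.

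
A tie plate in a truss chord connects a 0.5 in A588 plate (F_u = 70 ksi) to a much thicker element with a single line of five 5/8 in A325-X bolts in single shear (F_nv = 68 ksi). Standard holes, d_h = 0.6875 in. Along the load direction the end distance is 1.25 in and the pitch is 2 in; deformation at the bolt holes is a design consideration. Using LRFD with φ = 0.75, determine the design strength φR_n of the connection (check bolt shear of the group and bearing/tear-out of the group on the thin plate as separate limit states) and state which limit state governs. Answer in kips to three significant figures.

Bolt shear: A_b = π·0.625²/4 = 0.3068 in²; R_n = 68 × 0.3068 × 5 × 1 = 104.3 kips → 0.75 × 104.3 = 78.2 kips.
Bearing (1.2 l_c t F_u ≤ 2.4 d t F_u): upper limit = 2.4·0.625·0.5·70 = 52.5 kips.
  Edge l_c = 1.25 − 0.6875/2 = 0.9062 → r_n = 38.06 kips; interior l_c = 2 − 0.6875 = 1.312 → r_n = 52.5 kips.
  R_n,bearing = 1·38.06 + 4·52.5 = 248.1 kips → 0.75 × 248.1 = 186 kips.
Bolt shear governs: 78.2 kips.

78.2 kips (bolt shear governs)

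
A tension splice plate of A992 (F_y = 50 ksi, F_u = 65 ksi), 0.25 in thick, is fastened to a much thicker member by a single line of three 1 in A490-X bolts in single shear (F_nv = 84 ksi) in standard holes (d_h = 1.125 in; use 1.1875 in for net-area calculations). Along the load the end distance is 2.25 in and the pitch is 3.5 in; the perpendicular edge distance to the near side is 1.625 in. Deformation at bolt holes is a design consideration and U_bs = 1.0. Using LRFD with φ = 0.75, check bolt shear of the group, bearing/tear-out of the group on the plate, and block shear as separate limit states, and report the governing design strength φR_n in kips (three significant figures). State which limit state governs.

58.5 kips (block shear governs)

Bolt shear: A_b = π·1²/4 = 0.7854 in²; R_n = 84 × 0.7854 × 3 × 1 = 197.9 kips → 0.75 × 197.9 = 148 kips.
Bearing: edge l_c = 1.688, r_n = 32.91 kips; interior l_c = 2.375, r_n = 39 kips; R_n = 32.91 + 2·39 = 110.9 kips → 83.2 kips.
Block shear: A_gv = 2.312, A_nv = 1.57, A_nt = 0.2578 in²; R_n = min(0.6F_uA_nv, 0.6F_yA_gv) + U_bs·F_u·A_nt = 78 kips → 58.5 kips.
Block shear governs: 58.5 kips.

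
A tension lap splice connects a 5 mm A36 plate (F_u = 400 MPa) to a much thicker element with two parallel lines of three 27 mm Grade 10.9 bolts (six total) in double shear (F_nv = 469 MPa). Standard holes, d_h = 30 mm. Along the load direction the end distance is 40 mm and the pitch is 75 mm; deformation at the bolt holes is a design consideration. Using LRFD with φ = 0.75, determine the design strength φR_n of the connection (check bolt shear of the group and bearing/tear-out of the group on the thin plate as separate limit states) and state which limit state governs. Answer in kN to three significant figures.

414 kN (bearing governs)

Bolt shear: A_b = π·27²/4 = 572.6 mm²; R_n = 469 × 572.6 × 6 × 2 / 1000 = 3222 kN → 0.75 × 3222 = 2420 kN.
Bearing (1.2 l_c t F_u ≤ 2.4 d t F_u): upper limit = 2.4·27·5·400 / 1000 = 129.6 kN.
  Edge l_c = 40 − 30/2 = 25 → r_n = 60 kN; interior l_c = 75 − 30 = 45 → r_n = 108 kN.
  R_n,bearing = 2·60 + 4·108 = 552 kN → 0.75 × 552 = 414 kN.
Bearing governs: 414 kN.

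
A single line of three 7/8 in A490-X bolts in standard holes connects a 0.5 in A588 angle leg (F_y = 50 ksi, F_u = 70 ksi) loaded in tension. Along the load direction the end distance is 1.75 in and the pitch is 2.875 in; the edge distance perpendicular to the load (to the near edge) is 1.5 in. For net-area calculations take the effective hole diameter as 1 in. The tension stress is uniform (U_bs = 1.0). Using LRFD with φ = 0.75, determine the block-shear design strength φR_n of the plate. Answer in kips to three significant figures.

Shear plane L_v = 1.75 + 2·2.875 = 7.5 in; A_gv = 7.5 × 0.5 = 3.75 in².
A_nv = (7.5 − 2.5·1) × 0.5 = 2.5 in².
A_nt = (1.5 − 0.5·1) × 0.5 = 0.5 in².
0.6 F_u A_nv = 105 kips; 0.6 F_y A_gv = 112.5 kips → shear rupture governs the shear term.
R_n = 105 + 1.0 × 70 × 0.5 = 140 kips.
Design strength φR_n = 0.75 × 140 = 105 kips.

105 kips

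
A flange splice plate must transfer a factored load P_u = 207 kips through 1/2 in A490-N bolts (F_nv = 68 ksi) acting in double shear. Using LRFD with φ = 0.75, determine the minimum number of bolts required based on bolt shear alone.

11 bolts

A_b = π·0.5²/4 = 0.1963 in².
Per-bolt design strength φR_n = 0.75 × 68 × 0.1963 × 2 = 20.03 kips.
n ≥ 207 / 20.03 = 10.34 → use 11 bolts.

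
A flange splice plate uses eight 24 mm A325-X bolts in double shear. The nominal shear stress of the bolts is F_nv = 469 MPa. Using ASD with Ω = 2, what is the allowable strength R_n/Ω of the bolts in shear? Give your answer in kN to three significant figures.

A_b = π × 24² / 4 = 452.4 mm².
R_n = F_nv · A_b · n · n_s = 469 × 452.4 × 8 × 2 / 1000 = 3395 kN.
Allowable strength R_n/Ω = 3395 / 2 = 1700 kN.

1700 kN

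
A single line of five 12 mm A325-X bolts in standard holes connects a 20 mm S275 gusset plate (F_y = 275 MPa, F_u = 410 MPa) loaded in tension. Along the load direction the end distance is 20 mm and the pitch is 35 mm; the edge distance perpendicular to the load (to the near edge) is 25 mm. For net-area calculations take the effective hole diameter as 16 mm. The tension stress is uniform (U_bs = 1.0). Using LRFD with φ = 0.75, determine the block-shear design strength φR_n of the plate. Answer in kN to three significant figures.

Shear plane L_v = 20 + 4·35 = 160 mm; A_gv = 160 × 20 = 3200 mm².
A_nv = (160 − 4.5·16) × 20 = 1760 mm².
A_nt = (25 − 0.5·16) × 20 = 340 mm².
0.6 F_u A_nv = 433 kN; 0.6 F_y A_gv = 528 kN → shear rupture governs the shear term.
R_n = 433 + 1.0 × 410 × 340 / 1000 = 572.4 kN.
Design strength φR_n = 0.75 × 572.4 = 429 kN.

429 kN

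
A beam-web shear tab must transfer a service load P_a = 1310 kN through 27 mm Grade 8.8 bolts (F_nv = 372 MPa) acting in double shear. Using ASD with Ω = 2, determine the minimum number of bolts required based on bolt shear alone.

A_b = π·27²/4 = 572.6 mm².
Per-bolt allowable strength R_n/Ω = 372 × 572.6 × 2 / 1000 / 2 = 213 kN.
n ≥ 1310 / 213 = 6.151 → use 7 bolts.

7 bolts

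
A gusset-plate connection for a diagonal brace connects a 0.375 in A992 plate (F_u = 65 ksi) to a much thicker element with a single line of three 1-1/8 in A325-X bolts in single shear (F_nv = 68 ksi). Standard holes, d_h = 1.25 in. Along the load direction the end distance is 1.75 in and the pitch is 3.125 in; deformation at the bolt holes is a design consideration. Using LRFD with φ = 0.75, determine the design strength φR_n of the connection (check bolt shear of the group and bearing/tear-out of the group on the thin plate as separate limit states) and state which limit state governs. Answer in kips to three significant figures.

107 kips (bearing governs)

Bolt shear: A_b = π·1.125²/4 = 0.994 in²; R_n = 68 × 0.994 × 3 × 1 = 202.8 kips → 0.75 × 202.8 = 152 kips.
Bearing (1.2 l_c t F_u ≤ 2.4 d t F_u): upper limit = 2.4·1.125·0.375·65 = 65.81 kips.
  Edge l_c = 1.75 − 1.25/2 = 1.125 → r_n = 32.91 kips; interior l_c = 3.125 − 1.25 = 1.875 → r_n = 54.84 kips.
  R_n,bearing = 1·32.91 + 2·54.84 = 142.6 kips → 0.75 × 142.6 = 107 kips.
Bearing governs: 107 kips.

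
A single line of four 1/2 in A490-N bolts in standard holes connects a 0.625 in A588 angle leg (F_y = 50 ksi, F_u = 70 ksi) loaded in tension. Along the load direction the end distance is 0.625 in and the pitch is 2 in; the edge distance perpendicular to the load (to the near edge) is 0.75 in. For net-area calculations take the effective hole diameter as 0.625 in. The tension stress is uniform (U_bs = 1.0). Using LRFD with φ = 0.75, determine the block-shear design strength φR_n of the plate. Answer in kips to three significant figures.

Shear plane L_v = 0.625 + 3·2 = 6.625 in; A_gv = 6.625 × 0.625 = 4.141 in².
A_nv = (6.625 − 3.5·0.625) × 0.625 = 2.773 in².
A_nt = (0.75 − 0.5·0.625) × 0.625 = 0.2734 in².
0.6 F_u A_nv = 116.5 kips; 0.6 F_y A_gv = 124.2 kips → shear rupture governs the shear term.
R_n = 116.5 + 1.0 × 70 × 0.2734 = 135.6 kips.
Design strength φR_n = 0.75 × 135.6 = 102 kips.

102 kips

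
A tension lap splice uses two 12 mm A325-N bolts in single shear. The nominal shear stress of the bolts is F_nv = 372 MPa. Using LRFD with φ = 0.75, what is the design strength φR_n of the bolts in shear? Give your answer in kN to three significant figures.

63.1 kN

A_b = π × 12² / 4 = 113.1 mm².
R_n = F_nv · A_b · n · n_s = 372 × 113.1 × 2 × 1 / 1000 = 84.14 kN.
Design strength φR_n = 0.75 × 84.14 = 63.1 kN.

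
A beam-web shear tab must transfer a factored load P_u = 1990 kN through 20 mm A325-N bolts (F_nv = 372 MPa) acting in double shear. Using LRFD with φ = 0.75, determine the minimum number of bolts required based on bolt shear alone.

12 bolts

A_b = π·20²/4 = 314.2 mm².
Per-bolt design strength φR_n = 0.75 × 372 × 314.2 × 2 / 1000 = 175.3 kN.
n ≥ 1990 / 175.3 = 11.35 → use 12 bolts.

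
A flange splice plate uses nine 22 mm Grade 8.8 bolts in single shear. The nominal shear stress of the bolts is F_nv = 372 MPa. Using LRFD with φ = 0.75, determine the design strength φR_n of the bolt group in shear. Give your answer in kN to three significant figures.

955 kN

A_b = π × 22² / 4 = 380.1 mm².
R_n = F_nv · A_b · n · n_s = 372 × 380.1 × 9 × 1 / 1000 = 1273 kN.
Design strength φR_n = 0.75 × 1273 = 955 kN.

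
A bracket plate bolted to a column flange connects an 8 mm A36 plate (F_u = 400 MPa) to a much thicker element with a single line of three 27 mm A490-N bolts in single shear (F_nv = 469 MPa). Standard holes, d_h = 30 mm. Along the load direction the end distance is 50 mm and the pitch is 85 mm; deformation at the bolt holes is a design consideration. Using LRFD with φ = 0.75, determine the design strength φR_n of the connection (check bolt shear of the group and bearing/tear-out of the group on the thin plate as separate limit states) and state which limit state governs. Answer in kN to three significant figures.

412 kN (bearing governs)

Bolt shear: A_b = π·27²/4 = 572.6 mm²; R_n = 469 × 572.6 × 3 × 1 / 1000 = 805.6 kN → 0.75 × 805.6 = 604 kN.
Bearing (1.2 l_c t F_u ≤ 2.4 d t F_u): upper limit = 2.4·27·8·400 / 1000 = 207.4 kN.
  Edge l_c = 50 − 30/2 = 35 → r_n = 134.4 kN; interior l_c = 85 − 30 = 55 → r_n = 207.4 kN.
  R_n,bearing = 1·134.4 + 2·207.4 = 549.1 kN → 0.75 × 549.1 = 412 kN.
Bearing governs: 412 kN.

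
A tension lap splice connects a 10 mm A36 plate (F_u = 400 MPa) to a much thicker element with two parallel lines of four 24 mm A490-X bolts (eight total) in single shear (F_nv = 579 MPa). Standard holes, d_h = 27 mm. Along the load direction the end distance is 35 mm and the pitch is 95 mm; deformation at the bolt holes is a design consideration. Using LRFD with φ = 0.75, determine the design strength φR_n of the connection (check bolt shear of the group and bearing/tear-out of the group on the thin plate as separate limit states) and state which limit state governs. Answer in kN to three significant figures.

Bolt shear: A_b = π·24²/4 = 452.4 mm²; R_n = 579 × 452.4 × 8 × 1 / 1000 = 2095 kN → 0.75 × 2095 = 1570 kN.
Bearing (1.2 l_c t F_u ≤ 2.4 d t F_u): upper limit = 2.4·24·10·400 / 1000 = 230.4 kN.
  Edge l_c = 35 − 27/2 = 21.5 → r_n = 103.2 kN; interior l_c = 95 − 27 = 68 → r_n = 230.4 kN.
  R_n,bearing = 2·103.2 + 6·230.4 = 1589 kN → 0.75 × 1589 = 1190 kN.
Bearing governs: 1190 kN.

1190 kN (bearing governs)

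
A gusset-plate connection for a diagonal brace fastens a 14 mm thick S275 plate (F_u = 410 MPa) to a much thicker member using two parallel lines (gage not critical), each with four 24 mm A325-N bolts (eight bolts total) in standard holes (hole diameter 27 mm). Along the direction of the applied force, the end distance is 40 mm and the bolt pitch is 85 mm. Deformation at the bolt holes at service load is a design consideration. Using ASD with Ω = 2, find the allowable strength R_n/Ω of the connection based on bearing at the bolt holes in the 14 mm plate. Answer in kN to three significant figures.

Per bolt r_n = 1.2 l_c t F_u ≤ 2.4 d t F_u; upper limit = 2.4 × 24 × 14 × 410 / 1000 = 330.6 kN.
Edge bolt: l_c = 40 − 27/2 = 26.5 mm → 1.2 × 26.5 × 14 × 410 / 1000 = 182.5 → r_n = 182.5 kN.
Interior bolts: l_c = 85 − 27 = 58 mm → 1.2 × 58 × 14 × 410 / 1000 = 399.5 → r_n = 330.6 kN.
R_n = 2 × 182.5 + 6 × 330.6 = 2349 kN.
Allowable strength R_n/Ω = 2349 / 2 = 1170 kN.

1170 kN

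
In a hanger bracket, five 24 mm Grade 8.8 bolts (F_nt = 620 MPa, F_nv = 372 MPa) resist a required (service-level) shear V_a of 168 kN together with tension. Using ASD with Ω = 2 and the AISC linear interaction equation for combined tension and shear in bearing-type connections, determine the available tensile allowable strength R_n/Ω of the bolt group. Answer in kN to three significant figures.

A_b = π·24²/4 = 452.4 mm²; f_rv = 168 × 1000 / (5 × 452.4) = 74.27 MPa.
F'_nt = 1.3 F_nt − (Ω F_nt / F_nv) f_rv = 1.3·620 − (2·620/372)·74.27 = 558.4 MPa, capped at F_nt → F'_nt = 558.4 MPa.
R_n = F'_nt · A_b · n = 558.4 × 452.4 × 5 / 1000 = 1263 kN.
Allowable strength R_n/Ω = 1263 / 2 = 632 kN.

632 kN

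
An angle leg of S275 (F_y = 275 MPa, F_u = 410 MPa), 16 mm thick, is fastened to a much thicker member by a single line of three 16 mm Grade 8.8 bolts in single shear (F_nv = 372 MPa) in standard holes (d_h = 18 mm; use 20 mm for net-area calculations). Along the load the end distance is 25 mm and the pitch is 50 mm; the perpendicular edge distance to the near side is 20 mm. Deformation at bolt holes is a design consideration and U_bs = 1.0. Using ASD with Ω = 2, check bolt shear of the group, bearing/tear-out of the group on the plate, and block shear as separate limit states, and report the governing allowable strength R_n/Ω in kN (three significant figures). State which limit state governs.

Bolt shear: A_b = π·16²/4 = 201.1 mm²; R_n = 372 × 201.1 × 3 × 1 / 1000 = 224.4 kN → 224.4 / 2 = 112 kN.
Bearing: edge l_c = 16, r_n = 126 kN; interior l_c = 32, r_n = 251.9 kN; R_n = 126 + 2·251.9 = 629.8 kN → 315 kN.
Block shear: A_gv = 2000, A_nv = 1200, A_nt = 160 mm²; R_n = min(0.6F_uA_nv, 0.6F_yA_gv) + U_bs·F_u·A_nt = 360.8 kN → 180 kN.
Bolt shear governs: 112 kN.

112 kN (bolt shear governs)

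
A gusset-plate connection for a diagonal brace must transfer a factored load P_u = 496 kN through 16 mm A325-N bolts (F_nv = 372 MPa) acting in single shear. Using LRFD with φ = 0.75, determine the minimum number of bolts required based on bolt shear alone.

9 bolts

A_b = π·16²/4 = 201.1 mm².
Per-bolt design strength φR_n = 0.75 × 372 × 201.1 × 1 / 1000 = 56.1 kN.
n ≥ 496 / 56.1 = 8.842 → use 9 bolts.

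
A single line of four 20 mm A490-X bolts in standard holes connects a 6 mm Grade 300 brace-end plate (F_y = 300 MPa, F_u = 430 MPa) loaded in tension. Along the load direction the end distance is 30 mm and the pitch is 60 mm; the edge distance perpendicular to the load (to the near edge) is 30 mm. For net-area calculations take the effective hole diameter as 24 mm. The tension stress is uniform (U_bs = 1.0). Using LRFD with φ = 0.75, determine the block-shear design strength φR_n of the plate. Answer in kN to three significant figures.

181 kN

Shear plane L_v = 30 + 3·60 = 210 mm; A_gv = 210 × 6 = 1260 mm².
A_nv = (210 − 3.5·24) × 6 = 756 mm².
A_nt = (30 − 0.5·24) × 6 = 108 mm².
0.6 F_u A_nv = 195 kN; 0.6 F_y A_gv = 226.8 kN → shear rupture governs the shear term.
R_n = 195 + 1.0 × 430 × 108 / 1000 = 241.5 kN.
Design strength φR_n = 0.75 × 241.5 = 181 kN.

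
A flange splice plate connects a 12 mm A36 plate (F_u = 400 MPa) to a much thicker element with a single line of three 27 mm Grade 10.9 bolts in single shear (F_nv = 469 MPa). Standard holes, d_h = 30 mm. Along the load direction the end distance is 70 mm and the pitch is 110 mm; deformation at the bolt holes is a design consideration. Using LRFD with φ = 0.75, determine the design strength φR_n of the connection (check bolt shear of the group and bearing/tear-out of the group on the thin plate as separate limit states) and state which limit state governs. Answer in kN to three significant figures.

604 kN (bolt shear governs)

Bolt shear: A_b = π·27²/4 = 572.6 mm²; R_n = 469 × 572.6 × 3 × 1 / 1000 = 805.6 kN → 0.75 × 805.6 = 604 kN.
Bearing (1.2 l_c t F_u ≤ 2.4 d t F_u): upper limit = 2.4·27·12·400 / 1000 = 311 kN.
  Edge l_c = 70 − 30/2 = 55 → r_n = 311 kN; interior l_c = 110 − 30 = 80 → r_n = 311 kN.
  R_n,bearing = 1·311 + 2·311 = 933.1 kN → 0.75 × 933.1 = 700 kN.
Bolt shear governs: 604 kN.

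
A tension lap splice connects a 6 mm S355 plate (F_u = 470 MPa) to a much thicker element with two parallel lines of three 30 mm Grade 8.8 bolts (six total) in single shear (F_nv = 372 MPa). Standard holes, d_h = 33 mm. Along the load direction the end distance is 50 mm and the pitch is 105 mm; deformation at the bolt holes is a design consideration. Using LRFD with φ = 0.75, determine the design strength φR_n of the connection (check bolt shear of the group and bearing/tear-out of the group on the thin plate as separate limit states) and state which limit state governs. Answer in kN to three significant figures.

Bolt shear: A_b = π·30²/4 = 706.9 mm²; R_n = 372 × 706.9 × 6 × 1 / 1000 = 1578 kN → 0.75 × 1578 = 1180 kN.
Bearing (1.2 l_c t F_u ≤ 2.4 d t F_u): upper limit = 2.4·30·6·470 / 1000 = 203 kN.
  Edge l_c = 50 − 33/2 = 33.5 → r_n = 113.4 kN; interior l_c = 105 − 33 = 72 → r_n = 203 kN.
  R_n,bearing = 2·113.4 + 4·203 = 1039 kN → 0.75 × 1039 = 779 kN.
Bearing governs: 779 kN.

779 kN (bearing governs)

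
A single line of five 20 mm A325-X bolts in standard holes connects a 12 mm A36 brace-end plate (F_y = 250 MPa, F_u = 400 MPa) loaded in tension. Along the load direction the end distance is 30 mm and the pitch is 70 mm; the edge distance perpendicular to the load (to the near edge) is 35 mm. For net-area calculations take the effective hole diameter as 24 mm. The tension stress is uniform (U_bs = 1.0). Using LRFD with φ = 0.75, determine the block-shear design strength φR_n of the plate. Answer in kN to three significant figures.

501 kN

Shear plane L_v = 30 + 4·70 = 310 mm; A_gv = 310 × 12 = 3720 mm².
A_nv = (310 − 4.5·24) × 12 = 2424 mm².
A_nt = (35 − 0.5·24) × 12 = 276 mm².
0.6 F_u A_nv = 581.8 kN; 0.6 F_y A_gv = 558 kN → shear yielding governs the shear term.
R_n = 558 + 1.0 × 400 × 276 / 1000 = 668.4 kN.
Design strength φR_n = 0.75 × 668.4 = 501 kN.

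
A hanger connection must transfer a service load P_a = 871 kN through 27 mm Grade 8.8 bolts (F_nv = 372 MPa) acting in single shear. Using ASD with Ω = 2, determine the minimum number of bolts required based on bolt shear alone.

9 bolts

A_b = π·27²/4 = 572.6 mm².
Per-bolt allowable strength R_n/Ω = 372 × 572.6 × 1 / 1000 / 2 = 106.5 kN.
n ≥ 871 / 106.5 = 8.179 → use 9 bolts.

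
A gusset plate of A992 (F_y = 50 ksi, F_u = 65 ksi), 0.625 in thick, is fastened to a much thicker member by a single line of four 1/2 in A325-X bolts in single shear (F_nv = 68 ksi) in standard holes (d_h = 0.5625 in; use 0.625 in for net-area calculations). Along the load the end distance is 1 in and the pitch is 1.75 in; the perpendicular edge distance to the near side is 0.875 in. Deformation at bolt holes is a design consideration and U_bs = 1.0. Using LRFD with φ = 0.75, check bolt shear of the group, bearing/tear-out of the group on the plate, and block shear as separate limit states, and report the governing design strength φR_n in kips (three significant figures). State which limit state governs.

40.1 kips (bolt shear governs)

Bolt shear: A_b = π·0.5²/4 = 0.1963 in²; R_n = 68 × 0.1963 × 4 × 1 = 53.41 kips → 0.75 × 53.41 = 40.1 kips.
Bearing: edge l_c = 0.7188, r_n = 35.04 kips; interior l_c = 1.188, r_n = 48.75 kips; R_n = 35.04 + 3·48.75 = 181.3 kips → 136 kips.
Block shear: A_gv = 3.906, A_nv = 2.539, A_nt = 0.3516 in²; R_n = min(0.6F_uA_nv, 0.6F_yA_gv) + U_bs·F_u·A_nt = 121.9 kips → 91.4 kips.
Bolt shear governs: 40.1 kips.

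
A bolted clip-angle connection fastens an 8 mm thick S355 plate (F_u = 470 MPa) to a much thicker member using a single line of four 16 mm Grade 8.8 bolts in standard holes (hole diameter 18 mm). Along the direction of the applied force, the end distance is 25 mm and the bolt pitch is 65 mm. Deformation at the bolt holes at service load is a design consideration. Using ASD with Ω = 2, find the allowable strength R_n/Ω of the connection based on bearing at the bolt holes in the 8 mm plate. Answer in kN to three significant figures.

253 kN

Per bolt r_n = 1.2 l_c t F_u ≤ 2.4 d t F_u; upper limit = 2.4 × 16 × 8 × 470 / 1000 = 144.4 kN.
Edge bolt: l_c = 25 − 18/2 = 16 mm → 1.2 × 16 × 8 × 470 / 1000 = 72.19 → r_n = 72.19 kN.
Interior bolts: l_c = 65 − 18 = 47 mm → 1.2 × 47 × 8 × 470 / 1000 = 212.1 → r_n = 144.4 kN.
R_n = 1 × 72.19 + 3 × 144.4 = 505.3 kN.
Allowable strength R_n/Ω = 505.3 / 2 = 253 kN.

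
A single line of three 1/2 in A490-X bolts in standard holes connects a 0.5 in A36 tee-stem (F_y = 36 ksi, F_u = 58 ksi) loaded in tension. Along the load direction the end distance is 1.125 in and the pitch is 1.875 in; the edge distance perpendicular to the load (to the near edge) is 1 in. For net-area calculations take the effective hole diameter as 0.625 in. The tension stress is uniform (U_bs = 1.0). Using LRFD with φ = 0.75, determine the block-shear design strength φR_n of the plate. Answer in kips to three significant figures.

54.4 kips

Shear plane L_v = 1.125 + 2·1.875 = 4.875 in; A_gv = 4.875 × 0.5 = 2.438 in².
A_nv = (4.875 − 2.5·0.625) × 0.5 = 1.656 in².
A_nt = (1 − 0.5·0.625) × 0.5 = 0.3438 in².
0.6 F_u A_nv = 57.64 kips; 0.6 F_y A_gv = 52.65 kips → shear yielding governs the shear term.
R_n = 52.65 + 1.0 × 58 × 0.3438 = 72.59 kips.
Design strength φR_n = 0.75 × 72.59 = 54.4 kips.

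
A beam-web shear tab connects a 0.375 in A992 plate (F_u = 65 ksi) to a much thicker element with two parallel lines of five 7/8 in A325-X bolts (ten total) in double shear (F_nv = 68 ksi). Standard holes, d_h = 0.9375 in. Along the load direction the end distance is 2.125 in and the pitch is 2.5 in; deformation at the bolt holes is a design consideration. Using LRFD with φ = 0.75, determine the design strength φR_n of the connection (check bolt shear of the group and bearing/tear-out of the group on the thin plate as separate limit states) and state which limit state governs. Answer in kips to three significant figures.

Bolt shear: A_b = π·0.875²/4 = 0.6013 in²; R_n = 68 × 0.6013 × 10 × 2 = 817.8 kips → 0.75 × 817.8 = 613 kips.
Bearing (1.2 l_c t F_u ≤ 2.4 d t F_u): upper limit = 2.4·0.875·0.375·65 = 51.19 kips.
  Edge l_c = 2.125 − 0.9375/2 = 1.656 → r_n = 48.45 kips; interior l_c = 2.5 − 0.9375 = 1.562 → r_n = 45.7 kips.
  R_n,bearing = 2·48.45 + 8·45.7 = 462.5 kips → 0.75 × 462.5 = 347 kips.
Bearing governs: 347 kips.

347 kips (bearing governs)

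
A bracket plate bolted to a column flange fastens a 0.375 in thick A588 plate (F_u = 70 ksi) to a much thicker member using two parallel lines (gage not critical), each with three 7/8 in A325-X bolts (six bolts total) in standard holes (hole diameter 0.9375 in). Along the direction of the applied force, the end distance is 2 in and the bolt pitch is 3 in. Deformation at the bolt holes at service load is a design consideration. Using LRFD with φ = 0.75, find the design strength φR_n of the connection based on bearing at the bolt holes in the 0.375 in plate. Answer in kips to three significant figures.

Per bolt r_n = 1.2 l_c t F_u ≤ 2.4 d t F_u; upper limit = 2.4 × 0.875 × 0.375 × 70 = 55.13 kips.
Edge bolt: l_c = 2 − 0.9375/2 = 1.531 in → 1.2 × 1.531 × 0.375 × 70 = 48.23 → r_n = 48.23 kips.
Interior bolts: l_c = 3 − 0.9375 = 2.062 in → 1.2 × 2.062 × 0.375 × 70 = 64.97 → r_n = 55.13 kips.
R_n = 2 × 48.23 + 4 × 55.13 = 317 kips.
Design strength φR_n = 0.75 × 317 = 238 kips.

238 kips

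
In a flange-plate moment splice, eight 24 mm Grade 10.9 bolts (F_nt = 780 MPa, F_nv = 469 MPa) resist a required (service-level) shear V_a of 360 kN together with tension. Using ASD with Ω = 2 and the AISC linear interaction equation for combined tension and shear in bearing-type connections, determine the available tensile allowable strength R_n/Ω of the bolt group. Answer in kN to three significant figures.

A_b = π·24²/4 = 452.4 mm²; f_rv = 360 × 1000 / (8 × 452.4) = 99.47 MPa.
F'_nt = 1.3 F_nt − (Ω F_nt / F_nv) f_rv = 1.3·780 − (2·780/469)·99.47 = 683.1 MPa, capped at F_nt → F'_nt = 683.1 MPa.
R_n = F'_nt · A_b · n = 683.1 × 452.4 × 8 / 1000 = 2472 kN.
Allowable strength R_n/Ω = 2472 / 2 = 1240 kN.

1240 kN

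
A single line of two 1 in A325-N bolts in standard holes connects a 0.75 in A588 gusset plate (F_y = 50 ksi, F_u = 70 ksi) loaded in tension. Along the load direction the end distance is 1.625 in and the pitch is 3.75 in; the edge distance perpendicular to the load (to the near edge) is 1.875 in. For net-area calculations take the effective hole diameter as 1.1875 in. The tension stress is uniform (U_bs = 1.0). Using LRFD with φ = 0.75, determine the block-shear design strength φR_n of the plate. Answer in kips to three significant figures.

Shear plane L_v = 1.625 + 1·3.75 = 5.375 in; A_gv = 5.375 × 0.75 = 4.031 in².
A_nv = (5.375 − 1.5·1.1875) × 0.75 = 2.695 in².
A_nt = (1.875 − 0.5·1.1875) × 0.75 = 0.9609 in².
0.6 F_u A_nv = 113.2 kips; 0.6 F_y A_gv = 120.9 kips → shear rupture governs the shear term.
R_n = 113.2 + 1.0 × 70 × 0.9609 = 180.5 kips.
Design strength φR_n = 0.75 × 180.5 = 135 kips.

135 kips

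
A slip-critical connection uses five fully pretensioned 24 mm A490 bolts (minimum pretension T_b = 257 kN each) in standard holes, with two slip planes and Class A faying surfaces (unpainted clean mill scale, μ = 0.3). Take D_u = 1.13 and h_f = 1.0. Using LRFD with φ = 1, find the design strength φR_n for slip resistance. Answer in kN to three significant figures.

871 kN

R_n = μ · D_u · h_f · T_b · n_s · n_b = 0.3 × 1.13 × 1.0 × 257 × 2 × 5 = 871.2 kN.
Design strength φR_n = 1 × 871.2 = 871 kN.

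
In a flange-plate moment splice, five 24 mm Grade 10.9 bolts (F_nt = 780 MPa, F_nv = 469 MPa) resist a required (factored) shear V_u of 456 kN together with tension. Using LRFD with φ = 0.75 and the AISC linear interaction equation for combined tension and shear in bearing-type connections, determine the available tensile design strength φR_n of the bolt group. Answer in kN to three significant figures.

962 kN

A_b = π·24²/4 = 452.4 mm²; f_rv = 456 × 1000 / (5 × 452.4) = 201.6 MPa.
F'_nt = 1.3 F_nt − (F_nt / φF_nv) f_rv = 1.3·780 − (780/(0.75·469))·201.6 = 567 MPa, capped at F_nt → F'_nt = 567 MPa.
R_n = F'_nt · A_b · n = 567 × 452.4 × 5 / 1000 = 1282 kN.
Design strength φR_n = 0.75 × 1282 = 962 kN.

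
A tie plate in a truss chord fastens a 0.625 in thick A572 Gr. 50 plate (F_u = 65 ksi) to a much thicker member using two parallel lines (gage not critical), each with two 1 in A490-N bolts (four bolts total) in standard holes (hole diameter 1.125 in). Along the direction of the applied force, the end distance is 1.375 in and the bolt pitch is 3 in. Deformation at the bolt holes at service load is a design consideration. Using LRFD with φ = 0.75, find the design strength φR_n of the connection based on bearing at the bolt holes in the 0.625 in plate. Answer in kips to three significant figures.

197 kips

Per bolt r_n = 1.2 l_c t F_u ≤ 2.4 d t F_u; upper limit = 2.4 × 1 × 0.625 × 65 = 97.5 kips.
Edge bolt: l_c = 1.375 − 1.125/2 = 0.8125 in → 1.2 × 0.8125 × 0.625 × 65 = 39.61 → r_n = 39.61 kips.
Interior bolts: l_c = 3 − 1.125 = 1.875 in → 1.2 × 1.875 × 0.625 × 65 = 91.41 → r_n = 91.41 kips.
R_n = 2 × 39.61 + 2 × 91.41 = 262 kips.
Design strength φR_n = 0.75 × 262 = 197 kips.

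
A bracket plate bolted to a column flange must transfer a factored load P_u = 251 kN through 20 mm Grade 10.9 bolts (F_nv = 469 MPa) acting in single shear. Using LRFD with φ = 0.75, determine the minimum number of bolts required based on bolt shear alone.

A_b = π·20²/4 = 314.2 mm².
Per-bolt design strength φR_n = 0.75 × 469 × 314.2 × 1 / 1000 = 110.5 kN.
n ≥ 251 / 110.5 = 2.271 → use 3 bolts.

3 bolts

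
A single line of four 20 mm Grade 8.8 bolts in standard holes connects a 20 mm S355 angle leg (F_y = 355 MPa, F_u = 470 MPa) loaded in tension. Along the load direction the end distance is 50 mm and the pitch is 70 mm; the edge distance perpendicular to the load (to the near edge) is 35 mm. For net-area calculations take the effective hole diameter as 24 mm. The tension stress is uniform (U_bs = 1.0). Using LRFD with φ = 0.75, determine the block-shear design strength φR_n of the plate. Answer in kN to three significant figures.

Shear plane L_v = 50 + 3·70 = 260 mm; A_gv = 260 × 20 = 5200 mm².
A_nv = (260 − 3.5·24) × 20 = 3520 mm².
A_nt = (35 − 0.5·24) × 20 = 460 mm².
0.6 F_u A_nv = 992.6 kN; 0.6 F_y A_gv = 1108 kN → shear rupture governs the shear term.
R_n = 992.6 + 1.0 × 470 × 460 / 1000 = 1209 kN.
Design strength φR_n = 0.75 × 1209 = 907 kN.

907 kN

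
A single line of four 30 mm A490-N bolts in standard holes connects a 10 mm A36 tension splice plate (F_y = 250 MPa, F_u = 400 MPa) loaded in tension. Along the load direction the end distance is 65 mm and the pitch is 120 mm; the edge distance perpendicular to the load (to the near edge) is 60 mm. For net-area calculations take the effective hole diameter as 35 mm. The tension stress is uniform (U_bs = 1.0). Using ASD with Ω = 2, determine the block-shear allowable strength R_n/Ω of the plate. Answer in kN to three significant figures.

404 kN

Shear plane L_v = 65 + 3·120 = 425 mm; A_gv = 425 × 10 = 4250 mm².
A_nv = (425 − 3.5·35) × 10 = 3025 mm².
A_nt = (60 − 0.5·35) × 10 = 425 mm².
0.6 F_u A_nv = 726 kN; 0.6 F_y A_gv = 637.5 kN → shear yielding governs the shear term.
R_n = 637.5 + 1.0 × 400 × 425 / 1000 = 807.5 kN.
Allowable strength R_n/Ω = 807.5 / 2 = 404 kN.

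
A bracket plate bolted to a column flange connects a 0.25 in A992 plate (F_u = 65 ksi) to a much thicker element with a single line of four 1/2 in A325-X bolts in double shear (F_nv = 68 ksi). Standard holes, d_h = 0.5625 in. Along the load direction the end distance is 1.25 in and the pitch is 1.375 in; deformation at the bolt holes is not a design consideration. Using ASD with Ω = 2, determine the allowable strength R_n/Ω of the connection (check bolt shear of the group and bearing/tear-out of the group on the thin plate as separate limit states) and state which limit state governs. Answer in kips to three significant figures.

Bolt shear: A_b = π·0.5²/4 = 0.1963 in²; R_n = 68 × 0.1963 × 4 × 2 = 106.8 kips → 106.8 / 2 = 53.4 kips.
Bearing (1.5 l_c t F_u ≤ 3.0 d t F_u): upper limit = 3.0·0.5·0.25·65 = 24.38 kips.
  Edge l_c = 1.25 − 0.5625/2 = 0.9688 → r_n = 23.61 kips; interior l_c = 1.375 − 0.5625 = 0.8125 → r_n = 19.8 kips.
  R_n,bearing = 1·23.61 + 3·19.8 = 83.03 kips → 83.03 / 2 = 41.5 kips.
Bearing governs: 41.5 kips.

41.5 kips (bearing governs)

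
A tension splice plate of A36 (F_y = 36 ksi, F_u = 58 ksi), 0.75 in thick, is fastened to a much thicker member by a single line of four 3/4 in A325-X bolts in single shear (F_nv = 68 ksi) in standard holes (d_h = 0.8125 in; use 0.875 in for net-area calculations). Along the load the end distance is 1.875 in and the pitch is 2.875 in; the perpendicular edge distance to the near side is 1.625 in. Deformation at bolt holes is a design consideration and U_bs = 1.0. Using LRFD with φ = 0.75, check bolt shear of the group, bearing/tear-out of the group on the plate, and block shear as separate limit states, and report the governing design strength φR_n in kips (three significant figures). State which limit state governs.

90.1 kips (bolt shear governs)

Bolt shear: A_b = π·0.75²/4 = 0.4418 in²; R_n = 68 × 0.4418 × 4 × 1 = 120.2 kips → 0.75 × 120.2 = 90.1 kips.
Bearing: edge l_c = 1.469, r_n = 76.67 kips; interior l_c = 2.062, r_n = 78.3 kips; R_n = 76.67 + 3·78.3 = 311.6 kips → 234 kips.
Block shear: A_gv = 7.875, A_nv = 5.578, A_nt = 0.8906 in²; R_n = min(0.6F_uA_nv, 0.6F_yA_gv) + U_bs·F_u·A_nt = 221.8 kips → 166 kips.
Bolt shear governs: 90.1 kips.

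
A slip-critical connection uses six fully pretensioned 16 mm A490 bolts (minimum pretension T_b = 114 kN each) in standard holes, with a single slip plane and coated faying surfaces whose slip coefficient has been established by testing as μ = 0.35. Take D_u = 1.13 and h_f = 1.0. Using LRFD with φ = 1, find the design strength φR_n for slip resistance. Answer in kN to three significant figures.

271 kN

R_n = μ · D_u · h_f · T_b · n_s · n_b = 0.35 × 1.13 × 1.0 × 114 × 1 × 6 = 270.5 kN.
Design strength φR_n = 1 × 270.5 = 271 kN.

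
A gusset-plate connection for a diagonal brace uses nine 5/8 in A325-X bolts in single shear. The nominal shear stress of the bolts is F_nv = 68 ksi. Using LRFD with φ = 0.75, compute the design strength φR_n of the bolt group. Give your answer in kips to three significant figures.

141 kips

A_b = π × 0.625² / 4 = 0.3068 in².
R_n = F_nv · A_b · n · n_s = 68 × 0.3068 × 9 × 1 = 187.8 kips.
Design strength φR_n = 0.75 × 187.8 = 141 kips.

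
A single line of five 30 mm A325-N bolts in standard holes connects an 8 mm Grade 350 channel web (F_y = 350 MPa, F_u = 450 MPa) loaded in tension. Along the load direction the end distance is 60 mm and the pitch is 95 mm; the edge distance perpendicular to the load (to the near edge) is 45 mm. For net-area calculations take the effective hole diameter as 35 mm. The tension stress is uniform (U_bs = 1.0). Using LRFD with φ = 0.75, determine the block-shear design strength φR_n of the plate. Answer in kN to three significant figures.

532 kN

Shear plane L_v = 60 + 4·95 = 440 mm; A_gv = 440 × 8 = 3520 mm².
A_nv = (440 − 4.5·35) × 8 = 2260 mm².
A_nt = (45 − 0.5·35) × 8 = 220 mm².
0.6 F_u A_nv = 610.2 kN; 0.6 F_y A_gv = 739.2 kN → shear rupture governs the shear term.
R_n = 610.2 + 1.0 × 450 × 220 / 1000 = 709.2 kN.
Design strength φR_n = 0.75 × 709.2 = 532 kN.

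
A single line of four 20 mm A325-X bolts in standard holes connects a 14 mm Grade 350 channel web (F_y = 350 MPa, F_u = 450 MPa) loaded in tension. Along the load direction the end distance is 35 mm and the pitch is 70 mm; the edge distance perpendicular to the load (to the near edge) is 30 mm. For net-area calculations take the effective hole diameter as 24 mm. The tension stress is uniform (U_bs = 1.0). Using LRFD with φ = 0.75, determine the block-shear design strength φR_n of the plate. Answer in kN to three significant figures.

Shear plane L_v = 35 + 3·70 = 245 mm; A_gv = 245 × 14 = 3430 mm².
A_nv = (245 − 3.5·24) × 14 = 2254 mm².
A_nt = (30 − 0.5·24) × 14 = 252 mm².
0.6 F_u A_nv = 608.6 kN; 0.6 F_y A_gv = 720.3 kN → shear rupture governs the shear term.
R_n = 608.6 + 1.0 × 450 × 252 / 1000 = 722 kN.
Design strength φR_n = 0.75 × 722 = 541 kN.

541 kN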